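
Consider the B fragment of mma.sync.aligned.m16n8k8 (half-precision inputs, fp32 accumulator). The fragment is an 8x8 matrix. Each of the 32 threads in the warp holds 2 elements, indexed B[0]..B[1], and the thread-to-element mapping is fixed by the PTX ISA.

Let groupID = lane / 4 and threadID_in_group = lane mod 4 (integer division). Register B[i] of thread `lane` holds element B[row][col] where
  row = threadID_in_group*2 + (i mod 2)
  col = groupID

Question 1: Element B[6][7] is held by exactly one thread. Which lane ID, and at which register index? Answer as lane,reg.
c: 7->gid=7  r: 6->tid=3,i&1=0
L=7*4+3=31  i=0=0

31,0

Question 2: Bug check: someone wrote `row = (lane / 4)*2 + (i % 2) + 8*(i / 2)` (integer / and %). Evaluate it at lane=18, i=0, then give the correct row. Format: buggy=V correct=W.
`(lane / 4)*2 + (i % 2) + 8*(i / 2)`[18,0]->8
L=18->gid=18>>2=4, tid=18&3=2
[0]->row 2·2+0=4  col gid=4
row: 8 vs 4

buggy=8 correct=4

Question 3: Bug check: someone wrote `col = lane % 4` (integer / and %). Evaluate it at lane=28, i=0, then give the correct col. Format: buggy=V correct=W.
buggy=0 correct=7

`lane % 4`[28,0]⇒0
lane 28⇒28/4=7, 28 mod 4=0
i=0  r:2·0+0⇒0  c:7
col: 0 vs 7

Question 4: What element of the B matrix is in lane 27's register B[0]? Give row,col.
6,6

27: grp=6,tig=3
[0] (3*2+0,6) = (6,6)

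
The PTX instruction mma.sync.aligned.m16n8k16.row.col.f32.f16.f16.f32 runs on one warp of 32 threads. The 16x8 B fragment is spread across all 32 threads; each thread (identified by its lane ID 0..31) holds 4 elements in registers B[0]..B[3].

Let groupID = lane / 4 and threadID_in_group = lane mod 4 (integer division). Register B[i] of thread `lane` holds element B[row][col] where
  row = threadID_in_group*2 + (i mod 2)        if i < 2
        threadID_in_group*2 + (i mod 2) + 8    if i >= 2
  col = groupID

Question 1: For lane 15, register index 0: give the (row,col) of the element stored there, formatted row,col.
lane 15: g=3 (15/4), t=3 (15%4)
i=0: r=3*2+0+0=6, c=g=3

6,3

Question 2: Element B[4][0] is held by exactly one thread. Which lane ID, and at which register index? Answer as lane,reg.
2,0

c:0=>grp=0  r:4=>rB=0,tig=2,lo=0
L=0*4+2=2  i=0*2+0=0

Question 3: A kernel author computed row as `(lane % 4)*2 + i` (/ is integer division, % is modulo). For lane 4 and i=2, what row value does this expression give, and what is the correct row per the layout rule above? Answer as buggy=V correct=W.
`(lane % 4)*2 + i`[4,2]->2
lane 4: g=1 (4/4), t=0 (4%4)
i=2: r=0*2+0+8=8, c=g=1
row: 2 vs 8

buggy=2 correct=8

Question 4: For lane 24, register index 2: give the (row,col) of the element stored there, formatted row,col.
lane 24->24/4=6, 24 mod 4=0
i=2  r:2·0+0+8->8  c:6

8,6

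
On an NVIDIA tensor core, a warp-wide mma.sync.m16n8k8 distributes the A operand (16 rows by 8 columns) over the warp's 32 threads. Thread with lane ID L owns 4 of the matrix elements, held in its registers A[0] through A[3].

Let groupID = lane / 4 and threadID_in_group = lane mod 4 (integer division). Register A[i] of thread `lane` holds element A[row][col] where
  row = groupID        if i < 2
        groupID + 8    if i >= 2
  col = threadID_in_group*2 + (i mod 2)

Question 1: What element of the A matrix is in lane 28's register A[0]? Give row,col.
lane 28->28/4=7, 28 mod 4=0
i=0  r:7+0->7  c:2·0+0->0

7,0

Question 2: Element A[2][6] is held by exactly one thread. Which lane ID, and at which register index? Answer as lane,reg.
r:2=>grp=2,rB=0  c:6=>tig=3,lo=0
L=2*4+3=11  i=0*2+0=0

11,0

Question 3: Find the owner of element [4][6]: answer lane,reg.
19,0

r:4=>grp=4,rB=0  c:6=>tig=3,lo=0
L=4*4+3=19  i=0*2+0=0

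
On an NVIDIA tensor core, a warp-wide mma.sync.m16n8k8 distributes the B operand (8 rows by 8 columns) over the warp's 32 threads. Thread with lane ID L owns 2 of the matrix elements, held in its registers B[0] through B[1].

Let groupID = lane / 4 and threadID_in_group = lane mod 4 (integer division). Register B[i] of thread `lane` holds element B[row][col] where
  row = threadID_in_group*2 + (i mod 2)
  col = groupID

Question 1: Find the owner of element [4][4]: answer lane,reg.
18,0

c:4=>grp=4  r:4=>tig=2,lo=0
L=4*4+2=18  i=0=0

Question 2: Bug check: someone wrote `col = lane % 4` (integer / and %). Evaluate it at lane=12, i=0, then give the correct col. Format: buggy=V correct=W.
`lane % 4`[12,0]→0
L=12→G=12>>2=3, T=12&3=0
[0]→row 0·2+0=0  col G=3
col: 0 vs 3

buggy=0 correct=3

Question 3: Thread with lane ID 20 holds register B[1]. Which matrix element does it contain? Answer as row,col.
1,5

lane 20->20/4=5, 20 mod 4=0
i=1  r:2·0+1->1  c:5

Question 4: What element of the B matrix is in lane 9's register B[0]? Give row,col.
9: gr=2,th=1
[0] (1*2+0,2) = (2,2)

2,2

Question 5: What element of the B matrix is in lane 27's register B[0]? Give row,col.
lane 27: grp=6 (27/4), tig=3 (27%4)
i=0: r=3*2+0=6, c=grp=6

6,6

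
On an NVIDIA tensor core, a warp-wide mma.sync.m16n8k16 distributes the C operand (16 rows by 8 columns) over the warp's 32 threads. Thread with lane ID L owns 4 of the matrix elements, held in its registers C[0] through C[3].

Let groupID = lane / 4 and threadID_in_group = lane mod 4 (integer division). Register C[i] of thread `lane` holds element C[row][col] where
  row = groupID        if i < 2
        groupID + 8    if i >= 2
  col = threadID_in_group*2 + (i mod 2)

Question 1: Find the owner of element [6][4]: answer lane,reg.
r: 6->gid=6,r8=0  c: 4->tid=2,i&1=0
L=6*4+2=26  i=0*2+0=0

26,0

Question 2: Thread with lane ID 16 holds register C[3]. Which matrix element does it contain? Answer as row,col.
16: g=4,t=0
[3] (4+8,0*2+1) = (12,1)

12,1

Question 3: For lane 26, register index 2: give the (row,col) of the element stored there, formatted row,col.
14,4

26: gr=6,th=2
[2] (6+8,2*2+0) = (14,4)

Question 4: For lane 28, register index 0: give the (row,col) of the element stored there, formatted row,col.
L=28->gid=28>>2=7, tid=28&3=0
[0]->row 7+0=7  col 0·2+0=0

7,0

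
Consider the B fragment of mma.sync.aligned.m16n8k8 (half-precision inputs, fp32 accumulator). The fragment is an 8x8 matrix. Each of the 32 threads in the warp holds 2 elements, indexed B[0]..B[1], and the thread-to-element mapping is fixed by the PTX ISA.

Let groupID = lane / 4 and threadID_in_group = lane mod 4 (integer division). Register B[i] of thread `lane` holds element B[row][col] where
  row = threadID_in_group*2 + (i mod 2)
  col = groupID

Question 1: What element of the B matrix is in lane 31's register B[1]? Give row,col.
31: g=7,t=3
[1] (3*2+1,7) = (7,7)

7,7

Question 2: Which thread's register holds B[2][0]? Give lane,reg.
c=0->g=0  r=2->t=1,b0=0
L=0*4+1=1  i=0=0

1,0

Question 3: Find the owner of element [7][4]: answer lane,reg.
c:4=>grp=4  r:7=>tig=3,lo=1
L=4*4+3=19  i=1=1

19,1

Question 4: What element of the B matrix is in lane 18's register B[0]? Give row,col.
lane 18: gid=4 (18/4), tid=2 (18%4)
i=0: r=2*2+0=4, c=gid=4

4,4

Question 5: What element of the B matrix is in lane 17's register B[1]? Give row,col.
L=17⇒gr=17>>2=4, th=17&3=1
[1]⇒row 1·2+1=3  col gr=4

3,4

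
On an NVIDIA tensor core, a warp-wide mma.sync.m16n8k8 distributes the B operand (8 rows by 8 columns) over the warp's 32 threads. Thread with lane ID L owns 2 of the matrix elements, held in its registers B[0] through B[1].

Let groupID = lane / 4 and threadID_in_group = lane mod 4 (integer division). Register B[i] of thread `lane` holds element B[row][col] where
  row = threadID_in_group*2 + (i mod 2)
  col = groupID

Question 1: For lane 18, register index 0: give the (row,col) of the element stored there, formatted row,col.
4,4

lane 18⇒18/4=4, 18 mod 4=2
i=0  r:2·2+0⇒4  c:4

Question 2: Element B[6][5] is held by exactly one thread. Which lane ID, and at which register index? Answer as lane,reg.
c: 5->gid=5  r: 6->tid=3,i&1=0
L=5*4+3=23  i=0=0

23,0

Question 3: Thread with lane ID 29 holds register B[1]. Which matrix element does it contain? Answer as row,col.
3,7

lane 29->29/4=7, 29 mod 4=1
i=1  r:2·1+1->3  c:7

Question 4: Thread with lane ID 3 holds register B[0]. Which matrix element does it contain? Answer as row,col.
6,0

lane 3=>3/4=0, 3 mod 4=3
i=0  r:2·3+0=>6  c:0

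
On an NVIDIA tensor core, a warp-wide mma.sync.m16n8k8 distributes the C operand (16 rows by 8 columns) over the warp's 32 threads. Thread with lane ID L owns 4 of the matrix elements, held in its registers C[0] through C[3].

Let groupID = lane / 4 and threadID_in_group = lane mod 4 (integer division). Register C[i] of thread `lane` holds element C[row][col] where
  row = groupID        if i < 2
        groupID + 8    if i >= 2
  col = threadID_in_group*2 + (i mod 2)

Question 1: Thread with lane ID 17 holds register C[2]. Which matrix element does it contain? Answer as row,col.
L=17=>grp=17>>2=4, tig=17&3=1
[2]=>row 4+8=12  col 1·2+0=2

12,2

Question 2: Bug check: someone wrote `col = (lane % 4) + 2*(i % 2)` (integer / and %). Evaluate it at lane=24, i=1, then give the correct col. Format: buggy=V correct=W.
buggy=2 correct=1

`(lane % 4) + 2*(i % 2)`[24,1]→2
lane 24→24/4=6, 24 mod 4=0
i=1  r:6+0→6  c:2·0+1→1
col: 2 vs 1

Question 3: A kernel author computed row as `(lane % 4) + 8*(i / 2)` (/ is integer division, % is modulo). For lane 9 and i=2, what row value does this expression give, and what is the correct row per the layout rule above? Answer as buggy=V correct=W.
`(lane % 4) + 8*(i / 2)`[9,2]->9
9: g=2,t=1
[2] (2+8,1*2+0) = (10,2)
row: 9 vs 10

buggy=9 correct=10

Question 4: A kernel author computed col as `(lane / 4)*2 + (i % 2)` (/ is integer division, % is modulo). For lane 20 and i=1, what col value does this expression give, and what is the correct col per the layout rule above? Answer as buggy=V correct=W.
buggy=11 correct=1

`(lane / 4)*2 + (i % 2)`[20,1]⇒11
lane 20: gr=5 (20/4), th=0 (20%4)
i=1: r=5+0=5, c=0*2+1=1
col: 11 vs 1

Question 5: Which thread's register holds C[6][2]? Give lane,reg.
25,0

r=6⇒gr=6,Rb=0  c=2⇒th=1,odd=0
L=6*4+1=25  i=0*2+0=0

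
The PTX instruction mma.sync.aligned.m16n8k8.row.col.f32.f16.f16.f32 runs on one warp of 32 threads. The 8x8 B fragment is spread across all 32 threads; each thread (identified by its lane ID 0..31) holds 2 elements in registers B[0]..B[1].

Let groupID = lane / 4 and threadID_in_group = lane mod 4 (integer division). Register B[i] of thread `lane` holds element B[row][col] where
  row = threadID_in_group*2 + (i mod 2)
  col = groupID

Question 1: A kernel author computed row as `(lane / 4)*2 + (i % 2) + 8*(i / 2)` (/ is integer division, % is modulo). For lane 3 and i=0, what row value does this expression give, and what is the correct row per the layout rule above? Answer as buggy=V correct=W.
`(lane / 4)*2 + (i % 2) + 8*(i / 2)`[3,0]→0
L=3→G=3>>2=0, T=3&3=3
[0]→row 3·2+0=6  col G=0
row: 0 vs 6

buggy=0 correct=6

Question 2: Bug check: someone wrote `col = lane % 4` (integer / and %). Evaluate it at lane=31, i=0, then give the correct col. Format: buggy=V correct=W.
`lane % 4`[31,0]=>3
lane 31=>31/4=7, 31 mod 4=3
i=0  r:2·3+0=>6  c:7
col: 3 vs 7

buggy=3 correct=7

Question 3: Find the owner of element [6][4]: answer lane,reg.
c=4→G=4  r=6→T=3,p=0
L=4*4+3=19  i=0=0

19,0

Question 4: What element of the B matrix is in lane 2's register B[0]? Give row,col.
lane 2: grp=0 (2/4), tig=2 (2%4)
i=0: r=2*2+0=4, c=grp=0

4,0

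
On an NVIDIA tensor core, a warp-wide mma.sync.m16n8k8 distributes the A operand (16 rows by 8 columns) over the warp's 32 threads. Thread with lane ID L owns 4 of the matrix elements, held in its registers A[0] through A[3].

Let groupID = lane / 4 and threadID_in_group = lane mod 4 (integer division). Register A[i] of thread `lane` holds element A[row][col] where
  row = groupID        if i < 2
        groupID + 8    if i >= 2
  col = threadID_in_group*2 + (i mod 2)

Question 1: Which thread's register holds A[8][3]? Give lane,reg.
1,3

r:8=>grp=0,rB=1  c:3=>tig=1,lo=1
L=0*4+1=1  i=1*2+1=3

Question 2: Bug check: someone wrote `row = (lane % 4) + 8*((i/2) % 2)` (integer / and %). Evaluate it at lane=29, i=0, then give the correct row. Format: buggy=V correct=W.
buggy=1 correct=7

`(lane % 4) + 8*((i/2) % 2)`[29,0]→1
lane 29: G=7 (29/4), T=1 (29%4)
i=0: r=7+0=7, c=1*2+0=2
row: 1 vs 7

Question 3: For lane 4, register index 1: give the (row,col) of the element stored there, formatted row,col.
1,1

lane 4->4/4=1, 4 mod 4=0
i=1  r:1+0->1  c:2·0+1->1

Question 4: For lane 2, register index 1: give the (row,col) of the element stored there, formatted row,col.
lane 2: g=0 (2/4), t=2 (2%4)
i=1: r=0+0=0, c=2*2+1=5

0,5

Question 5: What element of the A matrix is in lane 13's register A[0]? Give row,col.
13: grp=3,tig=1
[0] (3+0,1*2+0) = (3,2)

3,2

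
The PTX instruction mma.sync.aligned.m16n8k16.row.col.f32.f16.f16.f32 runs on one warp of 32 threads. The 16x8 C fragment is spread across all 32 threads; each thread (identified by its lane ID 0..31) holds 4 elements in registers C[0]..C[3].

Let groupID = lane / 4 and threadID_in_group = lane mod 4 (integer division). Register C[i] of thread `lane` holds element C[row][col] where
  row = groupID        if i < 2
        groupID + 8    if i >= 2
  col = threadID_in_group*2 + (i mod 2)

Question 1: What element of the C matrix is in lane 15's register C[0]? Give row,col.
lane 15: g=3 (15/4), t=3 (15%4)
i=0: r=3+0=3, c=3*2+0=6

3,6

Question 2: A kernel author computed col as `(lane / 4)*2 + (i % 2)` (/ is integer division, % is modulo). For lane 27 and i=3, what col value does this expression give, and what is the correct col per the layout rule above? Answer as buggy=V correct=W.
`(lane / 4)*2 + (i % 2)`[27,3]⇒13
lane 27⇒27/4=6, 27 mod 4=3
i=3  r:6+8⇒14  c:2·3+1⇒7
col: 13 vs 7

buggy=13 correct=7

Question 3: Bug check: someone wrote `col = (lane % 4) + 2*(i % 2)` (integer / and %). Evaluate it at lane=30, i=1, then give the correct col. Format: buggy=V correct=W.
`(lane % 4) + 2*(i % 2)`[30,1]→4
30: G=7,T=2
[1] (7+0,2*2+1) = (7,5)
col: 4 vs 5

buggy=4 correct=5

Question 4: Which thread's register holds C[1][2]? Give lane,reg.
r=1→G=1,rhi=0  c=2→T=1,p=0
L=1*4+1=5  i=0*2+0=0

5,0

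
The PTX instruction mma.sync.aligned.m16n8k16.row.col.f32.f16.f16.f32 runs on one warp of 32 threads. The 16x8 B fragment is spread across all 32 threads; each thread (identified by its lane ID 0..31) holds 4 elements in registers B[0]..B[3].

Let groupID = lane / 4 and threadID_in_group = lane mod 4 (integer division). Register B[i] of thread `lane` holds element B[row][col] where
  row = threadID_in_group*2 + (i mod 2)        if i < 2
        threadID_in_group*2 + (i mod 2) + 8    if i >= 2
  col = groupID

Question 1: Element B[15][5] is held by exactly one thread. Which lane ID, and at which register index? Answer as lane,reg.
c=5->g=5  r=15->rb=1,t=3,b0=1
L=5*4+3=23  i=1*2+1=3

23,3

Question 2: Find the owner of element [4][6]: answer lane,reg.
26,0

c=6→G=6  r=4→rhi=0,T=2,p=0
L=6*4+2=26  i=0*2+0=0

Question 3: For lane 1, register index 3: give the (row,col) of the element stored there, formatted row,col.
lane 1: gid=0 (1/4), tid=1 (1%4)
i=3: r=1*2+1+8=11, c=gid=0

11,0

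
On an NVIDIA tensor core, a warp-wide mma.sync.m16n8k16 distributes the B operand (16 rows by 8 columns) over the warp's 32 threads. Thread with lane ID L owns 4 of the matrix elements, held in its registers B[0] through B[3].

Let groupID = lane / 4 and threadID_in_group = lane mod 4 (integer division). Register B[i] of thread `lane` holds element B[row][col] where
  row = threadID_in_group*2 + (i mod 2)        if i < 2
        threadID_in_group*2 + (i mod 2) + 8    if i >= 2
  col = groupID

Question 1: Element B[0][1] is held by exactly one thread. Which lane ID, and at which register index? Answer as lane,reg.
c=1→G=1  r=0→rhi=0,T=0,p=0
L=1*4+0=4  i=0*2+0=0

4,0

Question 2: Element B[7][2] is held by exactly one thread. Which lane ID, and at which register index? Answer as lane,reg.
c=2->g=2  r=7->rb=0,t=3,b0=1
L=2*4+3=11  i=0*2+1=1

11,1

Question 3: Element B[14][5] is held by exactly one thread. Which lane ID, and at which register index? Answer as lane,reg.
23,2

c=5->g=5  r=14->rb=1,t=3,b0=0
L=5*4+3=23  i=1*2+0=2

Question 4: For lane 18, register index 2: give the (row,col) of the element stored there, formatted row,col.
12,4

lane 18: gr=4 (18/4), th=2 (18%4)
i=2: r=2*2+0+8=12, c=gr=4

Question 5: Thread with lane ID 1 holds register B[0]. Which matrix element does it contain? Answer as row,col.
2,0

L=1=>grp=1>>2=0, tig=1&3=1
[0]=>row 1·2+0+0=2  col grp=0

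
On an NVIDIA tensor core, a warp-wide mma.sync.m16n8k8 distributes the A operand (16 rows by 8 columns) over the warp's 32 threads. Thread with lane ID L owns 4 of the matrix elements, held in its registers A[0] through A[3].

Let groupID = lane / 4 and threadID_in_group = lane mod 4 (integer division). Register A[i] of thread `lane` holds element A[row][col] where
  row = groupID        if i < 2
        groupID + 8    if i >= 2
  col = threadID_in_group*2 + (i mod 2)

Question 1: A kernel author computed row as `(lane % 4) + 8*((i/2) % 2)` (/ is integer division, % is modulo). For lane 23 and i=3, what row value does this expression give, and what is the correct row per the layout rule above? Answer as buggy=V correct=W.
`(lane % 4) + 8*((i/2) % 2)`[23,3]=>11
lane 23: grp=5 (23/4), tig=3 (23%4)
i=3: r=5+8=13, c=3*2+1=7
row: 11 vs 13

buggy=11 correct=13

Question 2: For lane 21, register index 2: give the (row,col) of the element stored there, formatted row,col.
21: gr=5,th=1
[2] (5+8,1*2+0) = (13,2)

13,2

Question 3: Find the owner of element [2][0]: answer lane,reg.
r=2→G=2,rhi=0  c=0→T=0,p=0
L=2*4+0=8  i=0*2+0=0

8,0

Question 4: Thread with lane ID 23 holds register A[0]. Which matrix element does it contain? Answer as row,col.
5,6

lane 23: grp=5 (23/4), tig=3 (23%4)
i=0: r=5+0=5, c=3*2+0=6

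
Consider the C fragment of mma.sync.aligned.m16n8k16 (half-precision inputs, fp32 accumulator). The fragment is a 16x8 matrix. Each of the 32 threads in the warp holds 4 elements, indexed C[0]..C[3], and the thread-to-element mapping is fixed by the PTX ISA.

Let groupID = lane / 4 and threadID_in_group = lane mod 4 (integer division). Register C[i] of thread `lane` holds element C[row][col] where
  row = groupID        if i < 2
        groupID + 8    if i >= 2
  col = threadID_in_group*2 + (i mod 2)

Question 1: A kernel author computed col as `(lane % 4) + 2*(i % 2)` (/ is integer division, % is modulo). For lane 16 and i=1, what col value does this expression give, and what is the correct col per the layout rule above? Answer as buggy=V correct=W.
buggy=2 correct=1

`(lane % 4) + 2*(i % 2)`[16,1]→2
L=16→G=16>>2=4, T=16&3=0
[1]→row 4+0=4  col 0·2+1=1
col: 2 vs 1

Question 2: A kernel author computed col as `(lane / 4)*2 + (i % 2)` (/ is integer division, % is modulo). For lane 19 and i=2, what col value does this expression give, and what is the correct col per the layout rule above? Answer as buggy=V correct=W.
buggy=8 correct=6

`(lane / 4)*2 + (i % 2)`[19,2]=>8
lane 19: grp=4 (19/4), tig=3 (19%4)
i=2: r=4+8=12, c=3*2+0=6
col: 8 vs 6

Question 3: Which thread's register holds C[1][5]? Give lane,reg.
r=1⇒gr=1,Rb=0  c=5⇒th=2,odd=1
L=1*4+2=6  i=0*2+1=1

6,1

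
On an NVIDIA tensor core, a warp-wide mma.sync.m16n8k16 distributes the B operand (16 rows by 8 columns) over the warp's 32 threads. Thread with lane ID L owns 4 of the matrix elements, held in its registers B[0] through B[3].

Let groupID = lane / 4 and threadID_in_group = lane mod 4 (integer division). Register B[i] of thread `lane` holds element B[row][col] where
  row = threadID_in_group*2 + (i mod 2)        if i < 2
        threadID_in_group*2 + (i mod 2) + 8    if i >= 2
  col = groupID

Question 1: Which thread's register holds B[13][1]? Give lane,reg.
6,3

c:1=>grp=1  r:13=>rB=1,tig=2,lo=1
L=1*4+2=6  i=1*2+1=3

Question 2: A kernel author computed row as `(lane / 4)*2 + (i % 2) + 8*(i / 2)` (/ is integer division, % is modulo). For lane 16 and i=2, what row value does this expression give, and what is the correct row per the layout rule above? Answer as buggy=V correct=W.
`(lane / 4)*2 + (i % 2) + 8*(i / 2)`[16,2]=>16
L=16=>grp=16>>2=4, tig=16&3=0
[2]=>row 0·2+0+8=8  col grp=4
row: 16 vs 8

buggy=16 correct=8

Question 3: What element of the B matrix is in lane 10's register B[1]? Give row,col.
5,2

lane 10=>10/4=2, 10 mod 4=2
i=1  r:2·2+1+0=>5  c:2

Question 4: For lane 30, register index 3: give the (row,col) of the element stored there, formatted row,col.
30: gr=7,th=2
[3] (2*2+1+8,7) = (13,7)

13,7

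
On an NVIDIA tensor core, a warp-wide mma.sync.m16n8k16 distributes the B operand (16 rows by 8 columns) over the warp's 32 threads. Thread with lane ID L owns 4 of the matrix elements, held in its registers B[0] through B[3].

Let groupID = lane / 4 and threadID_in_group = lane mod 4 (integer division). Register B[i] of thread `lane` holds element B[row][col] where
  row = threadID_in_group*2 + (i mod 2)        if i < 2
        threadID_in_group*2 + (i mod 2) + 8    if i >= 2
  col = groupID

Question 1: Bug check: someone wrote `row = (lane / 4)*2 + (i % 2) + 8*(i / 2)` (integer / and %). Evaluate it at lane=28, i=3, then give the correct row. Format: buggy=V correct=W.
buggy=23 correct=9

`(lane / 4)*2 + (i % 2) + 8*(i / 2)`[28,3]→23
lane 28→28/4=7, 28 mod 4=0
i=3  r:2·0+1+8→9  c:7
row: 23 vs 9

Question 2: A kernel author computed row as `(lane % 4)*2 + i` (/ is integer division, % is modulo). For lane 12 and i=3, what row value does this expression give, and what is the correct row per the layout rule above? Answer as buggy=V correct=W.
buggy=3 correct=9

`(lane % 4)*2 + i`[12,3]=>3
12: grp=3,tig=0
[3] (0*2+1+8,3) = (9,3)
row: 3 vs 9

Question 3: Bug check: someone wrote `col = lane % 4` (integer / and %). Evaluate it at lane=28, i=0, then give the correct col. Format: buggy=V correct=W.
buggy=0 correct=7

`lane % 4`[28,0]⇒0
lane 28: gr=7 (28/4), th=0 (28%4)
i=0: r=0*2+0+0=0, c=gr=7
col: 0 vs 7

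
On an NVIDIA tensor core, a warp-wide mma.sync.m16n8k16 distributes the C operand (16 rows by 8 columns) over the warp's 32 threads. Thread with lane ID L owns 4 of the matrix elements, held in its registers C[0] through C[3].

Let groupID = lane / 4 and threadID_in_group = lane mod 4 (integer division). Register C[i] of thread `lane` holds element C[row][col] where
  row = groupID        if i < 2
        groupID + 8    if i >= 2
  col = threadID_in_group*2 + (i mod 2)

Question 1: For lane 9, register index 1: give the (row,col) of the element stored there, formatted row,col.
L=9->gid=9>>2=2, tid=9&3=1
[1]->row 2+0=2  col 1·2+1=3

2,3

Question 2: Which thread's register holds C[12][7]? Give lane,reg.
19,3

r=12->g=4,rb=1  c=7->t=3,b0=1
L=4*4+3=19  i=1*2+1=3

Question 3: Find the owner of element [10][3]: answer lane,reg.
9,3

r=10⇒gr=2,Rb=1  c=3⇒th=1,odd=1
L=2*4+1=9  i=1*2+1=3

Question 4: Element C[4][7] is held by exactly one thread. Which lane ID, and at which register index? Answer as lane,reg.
19,1

r=4→G=4,rhi=0  c=7→T=3,p=1
L=4*4+3=19  i=0*2+1=1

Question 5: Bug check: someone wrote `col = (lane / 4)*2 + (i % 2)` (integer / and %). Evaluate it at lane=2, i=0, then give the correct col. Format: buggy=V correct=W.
`(lane / 4)*2 + (i % 2)`[2,0]->0
lane 2: g=0 (2/4), t=2 (2%4)
i=0: r=0+0=0, c=2*2+0=4
col: 0 vs 4

buggy=0 correct=4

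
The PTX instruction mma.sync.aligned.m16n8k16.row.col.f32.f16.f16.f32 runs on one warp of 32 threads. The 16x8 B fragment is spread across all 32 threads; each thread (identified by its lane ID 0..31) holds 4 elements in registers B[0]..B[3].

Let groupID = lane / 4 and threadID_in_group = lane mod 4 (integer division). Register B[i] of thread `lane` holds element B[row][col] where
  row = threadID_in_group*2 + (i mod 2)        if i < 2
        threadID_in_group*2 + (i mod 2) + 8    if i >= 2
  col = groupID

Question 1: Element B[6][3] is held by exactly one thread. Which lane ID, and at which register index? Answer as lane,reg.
15,0

c=3->g=3  r=6->rb=0,t=3,b0=0
L=3*4+3=15  i=0*2+0=0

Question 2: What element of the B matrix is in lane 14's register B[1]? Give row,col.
5,3

lane 14: g=3 (14/4), t=2 (14%4)
i=1: r=2*2+1+0=5, c=g=3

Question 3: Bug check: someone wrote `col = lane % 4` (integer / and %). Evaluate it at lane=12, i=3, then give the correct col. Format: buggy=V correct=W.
`lane % 4`[12,3]->0
lane 12->12/4=3, 12 mod 4=0
i=3  r:2·0+1+8->9  c:3
col: 0 vs 3

buggy=0 correct=3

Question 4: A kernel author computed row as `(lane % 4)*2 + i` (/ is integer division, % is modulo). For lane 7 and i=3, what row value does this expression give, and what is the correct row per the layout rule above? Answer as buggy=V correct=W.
`(lane % 4)*2 + i`[7,3]->9
lane 7: gid=1 (7/4), tid=3 (7%4)
i=3: r=3*2+1+8=15, c=gid=1
row: 9 vs 15

buggy=9 correct=15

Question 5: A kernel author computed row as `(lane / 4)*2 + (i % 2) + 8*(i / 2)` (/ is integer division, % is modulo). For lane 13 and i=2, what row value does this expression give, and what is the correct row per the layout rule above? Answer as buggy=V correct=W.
buggy=14 correct=10

`(lane / 4)*2 + (i % 2) + 8*(i / 2)`[13,2]->14
lane 13->13/4=3, 13 mod 4=1
i=2  r:2·1+0+8->10  c:3
row: 14 vs 10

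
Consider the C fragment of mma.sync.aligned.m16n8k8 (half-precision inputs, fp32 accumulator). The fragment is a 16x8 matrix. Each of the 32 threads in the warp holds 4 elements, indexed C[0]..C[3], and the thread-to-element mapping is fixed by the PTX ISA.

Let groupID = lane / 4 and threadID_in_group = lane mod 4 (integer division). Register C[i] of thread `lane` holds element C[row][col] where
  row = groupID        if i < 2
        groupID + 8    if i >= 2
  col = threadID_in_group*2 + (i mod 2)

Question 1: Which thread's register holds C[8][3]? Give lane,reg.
r=8⇒gr=0,Rb=1  c=3⇒th=1,odd=1
L=0*4+1=1  i=1*2+1=3

1,3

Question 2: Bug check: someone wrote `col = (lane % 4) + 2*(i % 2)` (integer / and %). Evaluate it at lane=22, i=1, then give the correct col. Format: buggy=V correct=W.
buggy=4 correct=5

`(lane % 4) + 2*(i % 2)`[22,1]⇒4
lane 22⇒22/4=5, 22 mod 4=2
i=1  r:5+0⇒5  c:2·2+1⇒5
col: 4 vs 5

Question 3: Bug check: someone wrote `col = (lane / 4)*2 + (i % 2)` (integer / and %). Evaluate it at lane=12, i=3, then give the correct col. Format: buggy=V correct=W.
buggy=7 correct=1

`(lane / 4)*2 + (i % 2)`[12,3]->7
L=12->g=12>>2=3, t=12&3=0
[3]->row 3+8=11  col 0·2+1=1
col: 7 vs 1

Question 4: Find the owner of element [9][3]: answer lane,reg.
5,3

r=9->g=1,rb=1  c=3->t=1,b0=1
L=1*4+1=5  i=1*2+1=3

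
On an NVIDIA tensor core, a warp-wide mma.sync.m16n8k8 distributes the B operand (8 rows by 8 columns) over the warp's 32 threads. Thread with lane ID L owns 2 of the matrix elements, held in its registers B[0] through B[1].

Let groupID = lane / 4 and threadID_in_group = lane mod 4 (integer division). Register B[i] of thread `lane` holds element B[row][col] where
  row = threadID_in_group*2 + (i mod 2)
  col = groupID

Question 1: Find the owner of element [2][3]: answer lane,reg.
13,0

c: 3->gid=3  r: 2->tid=1,i&1=0
L=3*4+1=13  i=0=0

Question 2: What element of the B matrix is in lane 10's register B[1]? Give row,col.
5,2

L=10⇒gr=10>>2=2, th=10&3=2
[1]⇒row 2·2+1=5  col gr=2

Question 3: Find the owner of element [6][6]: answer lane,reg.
27,0

c=6->g=6  r=6->t=3,b0=0
L=6*4+3=27  i=0=0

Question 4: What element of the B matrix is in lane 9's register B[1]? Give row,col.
3,2

L=9->g=9>>2=2, t=9&3=1
[1]->row 1·2+1=3  col g=2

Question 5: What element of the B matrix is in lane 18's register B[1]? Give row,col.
5,4

18: grp=4,tig=2
[1] (2*2+1,4) = (5,4)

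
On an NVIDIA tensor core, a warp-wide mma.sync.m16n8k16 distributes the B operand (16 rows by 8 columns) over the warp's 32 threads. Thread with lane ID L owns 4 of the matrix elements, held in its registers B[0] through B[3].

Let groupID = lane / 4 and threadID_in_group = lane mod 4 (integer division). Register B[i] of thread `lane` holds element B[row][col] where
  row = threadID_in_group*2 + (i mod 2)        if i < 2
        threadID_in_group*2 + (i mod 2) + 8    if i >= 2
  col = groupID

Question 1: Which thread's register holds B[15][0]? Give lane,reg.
3,3

c=0->g=0  r=15->rb=1,t=3,b0=1
L=0*4+3=3  i=1*2+1=3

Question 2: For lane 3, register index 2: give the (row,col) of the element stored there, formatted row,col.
14,0

3: gid=0,tid=3
[2] (3*2+0+8,0) = (14,0)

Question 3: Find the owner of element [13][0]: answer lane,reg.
c=0→G=0  r=13→rhi=1,T=2,p=1
L=0*4+2=2  i=1*2+1=3

2,3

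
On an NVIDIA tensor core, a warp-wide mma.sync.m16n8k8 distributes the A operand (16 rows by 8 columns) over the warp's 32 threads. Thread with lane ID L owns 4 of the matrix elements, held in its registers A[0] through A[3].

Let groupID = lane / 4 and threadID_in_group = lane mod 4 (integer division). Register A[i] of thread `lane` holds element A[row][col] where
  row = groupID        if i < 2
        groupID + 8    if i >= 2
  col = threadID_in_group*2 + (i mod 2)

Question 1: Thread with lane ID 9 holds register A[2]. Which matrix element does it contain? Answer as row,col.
10,2

L=9->g=9>>2=2, t=9&3=1
[2]->row 2+8=10  col 1·2+0=2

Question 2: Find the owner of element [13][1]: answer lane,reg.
r:13=>grp=5,rB=1  c:1=>tig=0,lo=1
L=5*4+0=20  i=1*2+1=3

20,3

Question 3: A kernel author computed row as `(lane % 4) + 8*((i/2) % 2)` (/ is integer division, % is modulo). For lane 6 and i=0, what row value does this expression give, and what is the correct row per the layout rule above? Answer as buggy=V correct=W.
buggy=2 correct=1

`(lane % 4) + 8*((i/2) % 2)`[6,0]->2
L=6->gid=6>>2=1, tid=6&3=2
[0]->row 1+0=1  col 2·2+0=4
row: 2 vs 1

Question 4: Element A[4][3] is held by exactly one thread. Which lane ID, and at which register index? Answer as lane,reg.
17,1

r=4→G=4,rhi=0  c=3→T=1,p=1
L=4*4+1=17  i=0*2+1=1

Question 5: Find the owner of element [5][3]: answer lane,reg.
21,1

r=5→G=5,rhi=0  c=3→T=1,p=1
L=5*4+1=21  i=0*2+1=1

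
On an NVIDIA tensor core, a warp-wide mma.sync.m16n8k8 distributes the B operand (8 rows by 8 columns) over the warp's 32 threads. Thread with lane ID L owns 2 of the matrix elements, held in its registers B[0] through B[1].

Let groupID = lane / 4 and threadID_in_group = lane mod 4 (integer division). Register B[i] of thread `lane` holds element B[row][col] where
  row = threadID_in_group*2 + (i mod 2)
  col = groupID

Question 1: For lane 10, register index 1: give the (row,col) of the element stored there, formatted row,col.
5,2

lane 10: grp=2 (10/4), tig=2 (10%4)
i=1: r=2*2+1=5, c=grp=2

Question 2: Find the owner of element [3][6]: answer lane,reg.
c: 6->gid=6  r: 3->tid=1,i&1=1
L=6*4+1=25  i=1=1

25,1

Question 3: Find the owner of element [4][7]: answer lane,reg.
c=7->g=7  r=4->t=2,b0=0
L=7*4+2=30  i=0=0

30,0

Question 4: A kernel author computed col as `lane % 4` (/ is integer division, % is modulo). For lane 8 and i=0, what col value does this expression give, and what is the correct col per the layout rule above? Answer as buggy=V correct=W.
`lane % 4`[8,0]⇒0
8: gr=2,th=0
[0] (0*2+0,2) = (0,2)
col: 0 vs 2

buggy=0 correct=2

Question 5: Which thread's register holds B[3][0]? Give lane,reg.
1,1

c: 0->gid=0  r: 3->tid=1,i&1=1
L=0*4+1=1  i=1=1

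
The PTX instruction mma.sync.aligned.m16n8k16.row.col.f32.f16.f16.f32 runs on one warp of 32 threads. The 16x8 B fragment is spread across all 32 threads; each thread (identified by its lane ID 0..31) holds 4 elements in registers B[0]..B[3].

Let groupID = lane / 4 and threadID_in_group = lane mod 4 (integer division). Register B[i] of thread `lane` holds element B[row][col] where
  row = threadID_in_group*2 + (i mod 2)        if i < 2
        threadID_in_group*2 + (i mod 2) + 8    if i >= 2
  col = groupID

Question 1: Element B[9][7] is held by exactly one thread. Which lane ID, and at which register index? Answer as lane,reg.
c=7->g=7  r=9->rb=1,t=0,b0=1
L=7*4+0=28  i=1*2+1=3

28,3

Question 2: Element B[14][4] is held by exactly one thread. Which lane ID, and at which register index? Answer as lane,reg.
c=4->g=4  r=14->rb=1,t=3,b0=0
L=4*4+3=19  i=1*2+0=2

19,2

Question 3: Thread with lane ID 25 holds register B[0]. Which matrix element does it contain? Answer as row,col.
2,6

25: gid=6,tid=1
[0] (1*2+0+0,6) = (2,6)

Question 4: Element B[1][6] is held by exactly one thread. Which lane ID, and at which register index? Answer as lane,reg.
24,1

c=6→G=6  r=1→rhi=0,T=0,p=1
L=6*4+0=24  i=0*2+1=1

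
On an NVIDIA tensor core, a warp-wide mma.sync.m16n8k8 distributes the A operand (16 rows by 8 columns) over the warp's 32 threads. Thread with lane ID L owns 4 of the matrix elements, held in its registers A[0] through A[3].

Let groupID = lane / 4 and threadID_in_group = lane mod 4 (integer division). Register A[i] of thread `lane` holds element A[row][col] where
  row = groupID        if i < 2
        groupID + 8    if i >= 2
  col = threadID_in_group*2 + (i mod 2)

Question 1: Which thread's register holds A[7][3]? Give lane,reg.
r:7=>grp=7,rB=0  c:3=>tig=1,lo=1
L=7*4+1=29  i=0*2+1=1

29,1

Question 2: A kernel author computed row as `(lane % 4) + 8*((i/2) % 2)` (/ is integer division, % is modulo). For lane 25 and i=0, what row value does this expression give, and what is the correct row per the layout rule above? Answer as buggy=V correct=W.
`(lane % 4) + 8*((i/2) % 2)`[25,0]=>1
lane 25: grp=6 (25/4), tig=1 (25%4)
i=0: r=6+0=6, c=1*2+0=2
row: 1 vs 6

buggy=1 correct=6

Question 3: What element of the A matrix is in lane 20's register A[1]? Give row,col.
5,1

lane 20: gr=5 (20/4), th=0 (20%4)
i=1: r=5+0=5, c=0*2+1=1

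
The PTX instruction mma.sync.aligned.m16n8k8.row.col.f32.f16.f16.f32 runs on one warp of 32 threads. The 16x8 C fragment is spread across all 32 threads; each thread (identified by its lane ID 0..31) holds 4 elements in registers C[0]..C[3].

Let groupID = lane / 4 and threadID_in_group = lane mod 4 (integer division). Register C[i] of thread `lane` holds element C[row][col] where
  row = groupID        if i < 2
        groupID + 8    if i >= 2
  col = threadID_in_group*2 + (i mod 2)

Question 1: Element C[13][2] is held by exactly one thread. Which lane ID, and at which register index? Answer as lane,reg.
21,2

r=13->g=5,rb=1  c=2->t=1,b0=0
L=5*4+1=21  i=1*2+0=2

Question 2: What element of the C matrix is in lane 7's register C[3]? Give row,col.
L=7->gid=7>>2=1, tid=7&3=3
[3]->row 1+8=9  col 3·2+1=7

9,7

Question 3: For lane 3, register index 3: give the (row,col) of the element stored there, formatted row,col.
8,7

lane 3⇒3/4=0, 3 mod 4=3
i=3  r:0+8⇒8  c:2·3+1⇒7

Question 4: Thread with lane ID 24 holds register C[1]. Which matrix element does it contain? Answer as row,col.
6,1

lane 24: gid=6 (24/4), tid=0 (24%4)
i=1: r=6+0=6, c=0*2+1=1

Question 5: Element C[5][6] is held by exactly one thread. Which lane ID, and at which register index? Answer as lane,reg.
r:5=>grp=5,rB=0  c:6=>tig=3,lo=0
L=5*4+3=23  i=0*2+0=0

23,0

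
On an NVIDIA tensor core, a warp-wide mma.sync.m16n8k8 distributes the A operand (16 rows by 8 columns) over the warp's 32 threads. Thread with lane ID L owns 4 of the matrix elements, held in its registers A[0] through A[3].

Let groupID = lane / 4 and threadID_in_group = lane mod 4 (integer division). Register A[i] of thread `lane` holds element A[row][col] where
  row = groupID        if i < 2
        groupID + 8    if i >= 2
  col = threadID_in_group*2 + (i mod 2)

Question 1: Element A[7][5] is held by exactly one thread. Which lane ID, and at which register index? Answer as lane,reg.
30,1

r=7→G=7,rhi=0  c=5→T=2,p=1
L=7*4+2=30  i=0*2+1=1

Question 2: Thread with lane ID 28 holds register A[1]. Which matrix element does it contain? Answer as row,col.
7,1

lane 28: g=7 (28/4), t=0 (28%4)
i=1: r=7+0=7, c=0*2+1=1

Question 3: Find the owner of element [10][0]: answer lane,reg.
r=10→G=2,rhi=1  c=0→T=0,p=0
L=2*4+0=8  i=1*2+0=2

8,2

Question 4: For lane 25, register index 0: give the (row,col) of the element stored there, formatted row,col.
6,2

lane 25→25/4=6, 25 mod 4=1
i=0  r:6+0→6  c:2·1+0→2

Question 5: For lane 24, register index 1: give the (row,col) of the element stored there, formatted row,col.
6,1

L=24→G=24>>2=6, T=24&3=0
[1]→row 6+0=6  col 0·2+1=1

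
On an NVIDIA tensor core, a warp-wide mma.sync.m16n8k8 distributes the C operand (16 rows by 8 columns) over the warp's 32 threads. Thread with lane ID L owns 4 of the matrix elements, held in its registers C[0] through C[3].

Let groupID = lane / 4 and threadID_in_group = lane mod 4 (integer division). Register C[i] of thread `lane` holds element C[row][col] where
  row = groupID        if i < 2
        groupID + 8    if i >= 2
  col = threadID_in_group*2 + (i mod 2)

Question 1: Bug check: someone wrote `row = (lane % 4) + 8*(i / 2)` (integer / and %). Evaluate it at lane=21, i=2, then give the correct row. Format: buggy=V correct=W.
`(lane % 4) + 8*(i / 2)`[21,2]⇒9
21: gr=5,th=1
[2] (5+8,1*2+0) = (13,2)
row: 9 vs 13

buggy=9 correct=13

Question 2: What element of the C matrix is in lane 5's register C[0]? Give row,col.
1,2

lane 5: grp=1 (5/4), tig=1 (5%4)
i=0: r=1+0=1, c=1*2+0=2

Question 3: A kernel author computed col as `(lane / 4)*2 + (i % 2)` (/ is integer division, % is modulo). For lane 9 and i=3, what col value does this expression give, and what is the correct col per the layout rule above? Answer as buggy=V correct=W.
buggy=5 correct=3

`(lane / 4)*2 + (i % 2)`[9,3]=>5
9: grp=2,tig=1
[3] (2+8,1*2+1) = (10,3)
col: 5 vs 3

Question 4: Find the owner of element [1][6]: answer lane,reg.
7,0

r=1→G=1,rhi=0  c=6→T=3,p=0
L=1*4+3=7  i=0*2+0=0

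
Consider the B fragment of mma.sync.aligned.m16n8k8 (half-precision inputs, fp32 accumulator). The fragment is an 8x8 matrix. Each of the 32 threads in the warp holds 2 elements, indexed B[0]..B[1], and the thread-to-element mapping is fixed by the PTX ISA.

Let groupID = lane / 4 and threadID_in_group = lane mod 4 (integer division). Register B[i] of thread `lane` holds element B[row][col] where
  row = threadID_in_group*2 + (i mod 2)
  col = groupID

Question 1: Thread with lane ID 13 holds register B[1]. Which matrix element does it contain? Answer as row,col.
3,3

lane 13: g=3 (13/4), t=1 (13%4)
i=1: r=1*2+1=3, c=g=3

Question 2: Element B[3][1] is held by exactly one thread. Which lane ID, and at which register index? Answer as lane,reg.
c=1->g=1  r=3->t=1,b0=1
L=1*4+1=5  i=1=1

5,1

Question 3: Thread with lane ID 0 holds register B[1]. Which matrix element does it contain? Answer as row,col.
1,0

lane 0: g=0 (0/4), t=0 (0%4)
i=1: r=0*2+1=1, c=g=0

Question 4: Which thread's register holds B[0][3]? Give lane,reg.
12,0

c:3=>grp=3  r:0=>tig=0,lo=0
L=3*4+0=12  i=0=0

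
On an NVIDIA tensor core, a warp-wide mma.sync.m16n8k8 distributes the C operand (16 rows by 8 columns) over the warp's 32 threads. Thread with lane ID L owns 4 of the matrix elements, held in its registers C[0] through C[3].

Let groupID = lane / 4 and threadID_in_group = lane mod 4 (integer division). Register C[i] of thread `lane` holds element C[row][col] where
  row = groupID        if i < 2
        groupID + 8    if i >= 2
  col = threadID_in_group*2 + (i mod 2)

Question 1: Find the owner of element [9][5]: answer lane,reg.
6,3

r:9=>grp=1,rB=1  c:5=>tig=2,lo=1
L=1*4+2=6  i=1*2+1=3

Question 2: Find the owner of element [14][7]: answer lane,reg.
r: 14->gid=6,r8=1  c: 7->tid=3,i&1=1
L=6*4+3=27  i=1*2+1=3

27,3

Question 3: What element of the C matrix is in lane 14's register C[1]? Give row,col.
L=14->gid=14>>2=3, tid=14&3=2
[1]->row 3+0=3  col 2·2+1=5

3,5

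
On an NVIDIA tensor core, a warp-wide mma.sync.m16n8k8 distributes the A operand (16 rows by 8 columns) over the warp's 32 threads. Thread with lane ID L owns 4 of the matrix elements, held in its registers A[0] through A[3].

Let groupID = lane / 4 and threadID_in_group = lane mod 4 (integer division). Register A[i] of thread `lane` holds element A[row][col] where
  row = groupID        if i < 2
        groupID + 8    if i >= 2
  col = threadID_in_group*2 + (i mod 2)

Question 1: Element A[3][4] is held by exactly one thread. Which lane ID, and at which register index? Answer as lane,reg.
14,0

r=3⇒gr=3,Rb=0  c=4⇒th=2,odd=0
L=3*4+2=14  i=0*2+0=0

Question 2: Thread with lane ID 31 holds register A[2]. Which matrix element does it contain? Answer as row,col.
lane 31: gid=7 (31/4), tid=3 (31%4)
i=2: r=7+8=15, c=3*2+0=6

15,6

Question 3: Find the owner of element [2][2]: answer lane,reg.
9,0

r:2=>grp=2,rB=0  c:2=>tig=1,lo=0
L=2*4+1=9  i=0*2+0=0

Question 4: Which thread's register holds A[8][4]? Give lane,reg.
2,2

r:8=>grp=0,rB=1  c:4=>tig=2,lo=0
L=0*4+2=2  i=1*2+0=2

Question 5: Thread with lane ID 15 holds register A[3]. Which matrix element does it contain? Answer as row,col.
11,7

15: gr=3,th=3
[3] (3+8,3*2+1) = (11,7)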